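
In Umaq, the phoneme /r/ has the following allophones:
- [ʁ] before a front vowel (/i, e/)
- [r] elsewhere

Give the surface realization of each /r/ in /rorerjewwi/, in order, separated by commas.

Occurrence 1 (position 1): no conditioning environment matches → elsewhere allophone [r].
Occurrence 2 (position 3): before a front vowel (/i, e/) → [ʁ].
Occurrence 3 (position 5): no conditioning environment matches → elsewhere allophone [r].

[r], [ʁ], [r]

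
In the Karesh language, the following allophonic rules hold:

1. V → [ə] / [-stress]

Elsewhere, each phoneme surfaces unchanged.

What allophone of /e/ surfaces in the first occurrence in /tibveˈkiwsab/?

[ə]

/e/ (between /v/ and /k/): in an unstressed syllable, so rule 1 applies → [ə].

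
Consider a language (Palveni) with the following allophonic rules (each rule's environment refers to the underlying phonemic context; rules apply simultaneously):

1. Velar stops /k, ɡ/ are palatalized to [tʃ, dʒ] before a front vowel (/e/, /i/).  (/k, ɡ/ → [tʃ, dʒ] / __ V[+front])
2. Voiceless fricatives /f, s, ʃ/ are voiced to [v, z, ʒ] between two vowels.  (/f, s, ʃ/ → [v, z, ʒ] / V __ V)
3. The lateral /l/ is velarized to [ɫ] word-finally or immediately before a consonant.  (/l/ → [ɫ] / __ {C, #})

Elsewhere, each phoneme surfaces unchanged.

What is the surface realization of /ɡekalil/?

/ɡ/ (word-initial) occurs before a front vowel → [dʒ] by rule 1.
/e/ — not in any rule's target class → [e].
/k/ (between /e/ and /a/) fails the environment for rule 1, so it stays [k].
/a/ stays [a].
/l/ (between /a/ and /i/) is in the target of rule 3 but the environment (word-finally or immediately before a consonant) is not met → [l].
/i/ stays [i].
Rule 3 applies to /l/ (word-final: word-finally or immediately before a consonant) → [ɫ].

[dʒekaliɫ]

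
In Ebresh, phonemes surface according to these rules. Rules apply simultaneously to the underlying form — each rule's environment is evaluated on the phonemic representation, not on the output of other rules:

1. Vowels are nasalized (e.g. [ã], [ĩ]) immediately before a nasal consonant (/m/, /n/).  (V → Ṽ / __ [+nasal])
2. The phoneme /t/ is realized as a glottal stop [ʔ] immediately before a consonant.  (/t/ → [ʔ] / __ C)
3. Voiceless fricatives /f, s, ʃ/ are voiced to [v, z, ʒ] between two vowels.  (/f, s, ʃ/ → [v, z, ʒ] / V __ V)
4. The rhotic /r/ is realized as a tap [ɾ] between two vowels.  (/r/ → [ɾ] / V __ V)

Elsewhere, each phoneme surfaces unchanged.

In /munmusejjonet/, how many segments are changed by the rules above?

3

Segments that undergo a rule: /u/ → [ũ] (rule 1); /s/ → [z] (rule 3); /o/ → [õ] (rule 1).
All other segments surface unchanged.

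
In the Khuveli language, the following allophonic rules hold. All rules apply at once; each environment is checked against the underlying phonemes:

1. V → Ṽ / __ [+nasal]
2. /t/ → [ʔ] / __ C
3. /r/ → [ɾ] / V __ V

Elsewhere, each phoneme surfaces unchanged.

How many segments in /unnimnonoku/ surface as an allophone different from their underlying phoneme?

3

Segments that undergo a rule: /u/ → [ũ] (rule 1); /i/ → [ĩ] (rule 1); /o/ → [õ] (rule 1).
All other segments surface unchanged.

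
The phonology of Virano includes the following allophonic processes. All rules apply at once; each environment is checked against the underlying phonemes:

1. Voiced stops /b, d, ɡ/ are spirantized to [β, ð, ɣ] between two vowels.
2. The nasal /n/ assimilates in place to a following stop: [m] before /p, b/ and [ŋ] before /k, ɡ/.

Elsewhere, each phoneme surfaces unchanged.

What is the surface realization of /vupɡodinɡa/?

[vupɡoðiŋɡa]

/ɡ/ (between /p/ and /o/) is in the target of rule 1 but the environment (between two vowels) is not met → [ɡ].
Rule 1 applies to /d/ (between /o/ and /i/: between two vowels) → [ð].
/n/ (between /i/ and /ɡ/) occurs before a labial or velar stop → [ŋ] by rule 2.
/ɡ/ (between /n/ and /a/) is in the target of rule 1 but the environment (between two vowels) is not met → [ɡ].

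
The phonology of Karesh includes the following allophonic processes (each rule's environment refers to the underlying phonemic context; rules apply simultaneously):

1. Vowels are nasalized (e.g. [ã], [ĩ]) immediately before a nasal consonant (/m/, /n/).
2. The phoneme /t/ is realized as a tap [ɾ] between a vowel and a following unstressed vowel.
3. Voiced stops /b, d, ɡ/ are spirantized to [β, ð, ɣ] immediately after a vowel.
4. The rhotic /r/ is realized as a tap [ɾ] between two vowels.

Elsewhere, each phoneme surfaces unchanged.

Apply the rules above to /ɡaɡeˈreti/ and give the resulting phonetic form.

[ɡaɣeˈɾeɾi]

/ɡ/ (word-initial) is in the target of rule 3 but the environment (immediately after a vowel) is not met → [ɡ].
/a/ (between /ɡ/ and /ɡ/): rule 1 targets it, but not before a nasal consonant → unchanged [a].
/ɡ/ — between /a/ and /e/, immediately after a vowel — surfaces as [ɣ] (rule 3).
/e/ (between /ɡ/ and /r/) is in the target of rule 1 but the environment (before a nasal consonant) is not met → [e].
Rule 4 applies to /r/ (between /e/ and /e/: between two vowels) → [ɾ].
/e/ — between /r/ and /t/; rule 1 does not apply here → [e].
/t/ (between /e/ and /i/) occurs between a vowel and a following unstressed vowel → [ɾ] by rule 2.
/i/ (word-final) fails the environment for rule 1, so it stays [i].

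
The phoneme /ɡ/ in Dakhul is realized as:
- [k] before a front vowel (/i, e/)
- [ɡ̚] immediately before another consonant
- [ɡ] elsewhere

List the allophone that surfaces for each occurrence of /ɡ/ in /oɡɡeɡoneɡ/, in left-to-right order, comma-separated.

Occurrence 1 (position 2): immediately before another consonant → [ɡ̚].
Occurrence 2 (position 3): before a front vowel (/i, e/) → [k].
Occurrence 3 (position 5): no conditioning environment matches → elsewhere allophone [ɡ].
Occurrence 4 (position 9): no conditioning environment matches → elsewhere allophone [ɡ].

[ɡ̚], [k], [ɡ], [ɡ]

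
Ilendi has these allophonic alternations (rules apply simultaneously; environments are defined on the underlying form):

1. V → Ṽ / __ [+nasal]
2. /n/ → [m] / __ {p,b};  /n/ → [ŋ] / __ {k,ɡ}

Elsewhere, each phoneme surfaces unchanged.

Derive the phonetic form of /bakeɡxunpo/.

[bakeɡxũmpo]

/a/ (between /b/ and /k/): rule 1 targets it, but not before a nasal consonant → unchanged [a].
/e/ — between /k/ and /ɡ/; rule 1 does not apply here → [e].
Rule 1 applies to /u/ (between /x/ and /n/: before a nasal consonant) → [ũ].
/n/ (between /u/ and /p/) occurs before a labial or velar stop → [m] by rule 2.
/o/ — word-final; rule 1 does not apply here → [o].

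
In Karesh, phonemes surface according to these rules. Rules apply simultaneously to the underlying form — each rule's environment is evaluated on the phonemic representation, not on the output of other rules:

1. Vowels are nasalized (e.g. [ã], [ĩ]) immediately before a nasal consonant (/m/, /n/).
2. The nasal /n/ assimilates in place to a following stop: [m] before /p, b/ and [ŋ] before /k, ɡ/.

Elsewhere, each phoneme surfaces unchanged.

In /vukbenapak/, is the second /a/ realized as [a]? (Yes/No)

/a/ (between /p/ and /k/) is in the target of rule 1 but the environment (before a nasal consonant) is not met → [a].
The actual realization is [a], which matches [a].

Yes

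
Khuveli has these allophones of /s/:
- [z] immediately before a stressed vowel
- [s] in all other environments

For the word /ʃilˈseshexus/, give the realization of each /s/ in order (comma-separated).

[z], [s], [s]

Occurrence 1 (position 4): immediately before a stressed vowel → [z].
Occurrence 2 (position 6): no conditioning environment matches → elsewhere allophone [s].
Occurrence 3 (position 11): no conditioning environment matches → elsewhere allophone [s].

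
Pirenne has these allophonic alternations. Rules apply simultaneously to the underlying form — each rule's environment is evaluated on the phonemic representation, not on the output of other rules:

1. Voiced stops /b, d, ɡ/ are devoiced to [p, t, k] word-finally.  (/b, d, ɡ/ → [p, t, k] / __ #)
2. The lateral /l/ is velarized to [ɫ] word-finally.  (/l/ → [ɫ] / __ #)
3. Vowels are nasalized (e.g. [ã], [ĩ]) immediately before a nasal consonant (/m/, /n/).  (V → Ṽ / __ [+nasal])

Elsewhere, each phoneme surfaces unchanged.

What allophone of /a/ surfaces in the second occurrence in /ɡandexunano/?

[ã]

/a/ (between /n/ and /n/) occurs before a nasal consonant → [ã] by rule 3.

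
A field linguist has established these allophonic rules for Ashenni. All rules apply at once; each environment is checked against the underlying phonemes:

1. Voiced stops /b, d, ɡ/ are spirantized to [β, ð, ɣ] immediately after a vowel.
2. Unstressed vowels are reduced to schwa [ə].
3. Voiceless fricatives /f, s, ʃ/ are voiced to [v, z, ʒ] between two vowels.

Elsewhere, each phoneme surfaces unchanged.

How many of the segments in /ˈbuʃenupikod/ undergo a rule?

6

Segments that undergo a rule: /ʃ/ → [ʒ] (rule 3); /e/ → [ə] (rule 2); /u/ → [ə] (rule 2); /i/ → [ə] (rule 2); /o/ → [ə] (rule 2); /d/ → [ð] (rule 1).
All other segments surface unchanged.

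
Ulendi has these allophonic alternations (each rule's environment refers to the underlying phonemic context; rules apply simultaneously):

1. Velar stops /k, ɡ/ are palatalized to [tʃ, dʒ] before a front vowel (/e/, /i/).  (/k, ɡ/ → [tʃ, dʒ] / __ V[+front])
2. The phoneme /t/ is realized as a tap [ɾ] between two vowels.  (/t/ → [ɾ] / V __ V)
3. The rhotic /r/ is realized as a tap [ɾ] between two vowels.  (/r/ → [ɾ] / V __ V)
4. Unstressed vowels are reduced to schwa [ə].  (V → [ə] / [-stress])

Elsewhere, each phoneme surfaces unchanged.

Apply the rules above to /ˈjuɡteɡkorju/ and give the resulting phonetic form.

/j/ stays [j].
/u/ (between /j/ and /ɡ/) fails the environment for rule 4, so it stays [u].
/ɡ/ (between /u/ and /t/): rule 1 targets it, but not before a front vowel → unchanged [ɡ].
/t/ — between /ɡ/ and /e/; rule 2 does not apply here → [t].
/e/ meets the environment for rule 4 (in an unstressed syllable) → [ə].
/ɡ/ (between /e/ and /k/): rule 1 targets it, but not before a front vowel → unchanged [ɡ].
/k/ (between /ɡ/ and /o/): rule 1 targets it, but not before a front vowel → unchanged [k].
/o/ meets the environment for rule 4 (in an unstressed syllable) → [ə].
/r/ (between /o/ and /j/): rule 3 targets it, but not between two vowels → unchanged [r].
/j/ stays [j].
/u/ (word-final): in an unstressed syllable, so rule 4 applies → [ə].

[ˈjuɡtəɡkərjə]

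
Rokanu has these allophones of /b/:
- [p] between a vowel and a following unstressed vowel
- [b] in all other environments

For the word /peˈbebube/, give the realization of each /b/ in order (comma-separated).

[b], [p], [p]

Occurrence 1 (position 3): no conditioning environment matches → elsewhere allophone [b].
Occurrence 2 (position 5): between a vowel and a following unstressed vowel → [p].
Occurrence 3 (position 7): between a vowel and a following unstressed vowel → [p].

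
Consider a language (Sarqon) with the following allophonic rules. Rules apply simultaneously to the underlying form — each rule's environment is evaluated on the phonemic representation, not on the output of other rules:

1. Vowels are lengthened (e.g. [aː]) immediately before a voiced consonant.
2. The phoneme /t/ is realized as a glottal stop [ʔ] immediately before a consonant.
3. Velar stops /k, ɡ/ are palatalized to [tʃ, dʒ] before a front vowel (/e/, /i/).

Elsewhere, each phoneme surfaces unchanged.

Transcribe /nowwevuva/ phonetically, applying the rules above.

/n/ (word-initial) is unaffected → [n].
/o/ (between /n/ and /w/): before a voiced consonant, so rule 1 applies → [oː].
/w/ — not in any rule's target class → [w].
/w/ (between /w/ and /e/): no rule targets it → [w].
/e/ (between /w/ and /v/) occurs before a voiced consonant → [eː] by rule 1.
/v/ — not in any rule's target class → [v].
/u/ — between /v/ and /v/, before a voiced consonant — surfaces as [uː] (rule 1).
/v/ (between /u/ and /a/) is unaffected → [v].
/a/ (word-final) fails the environment for rule 1, so it stays [a].

[noːwweːvuːva]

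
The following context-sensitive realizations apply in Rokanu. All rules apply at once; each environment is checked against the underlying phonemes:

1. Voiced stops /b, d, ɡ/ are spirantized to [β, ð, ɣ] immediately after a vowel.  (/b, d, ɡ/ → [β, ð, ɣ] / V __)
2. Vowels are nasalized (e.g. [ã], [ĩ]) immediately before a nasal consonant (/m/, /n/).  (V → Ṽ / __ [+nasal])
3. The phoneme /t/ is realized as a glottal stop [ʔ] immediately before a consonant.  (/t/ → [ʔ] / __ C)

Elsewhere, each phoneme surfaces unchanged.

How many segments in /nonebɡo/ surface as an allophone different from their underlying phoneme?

2

Segments that undergo a rule: /o/ → [õ] (rule 2); /b/ → [β] (rule 1).
All other segments surface unchanged.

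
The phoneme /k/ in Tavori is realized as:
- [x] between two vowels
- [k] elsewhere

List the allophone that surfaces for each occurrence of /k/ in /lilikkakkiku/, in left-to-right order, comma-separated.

Occurrence 1 (position 5): no conditioning environment matches → elsewhere allophone [k].
Occurrence 2 (position 6): no conditioning environment matches → elsewhere allophone [k].
Occurrence 3 (position 8): no conditioning environment matches → elsewhere allophone [k].
Occurrence 4 (position 9): no conditioning environment matches → elsewhere allophone [k].
Occurrence 5 (position 11): between two vowels → [x].

[k], [k], [k], [k], [x]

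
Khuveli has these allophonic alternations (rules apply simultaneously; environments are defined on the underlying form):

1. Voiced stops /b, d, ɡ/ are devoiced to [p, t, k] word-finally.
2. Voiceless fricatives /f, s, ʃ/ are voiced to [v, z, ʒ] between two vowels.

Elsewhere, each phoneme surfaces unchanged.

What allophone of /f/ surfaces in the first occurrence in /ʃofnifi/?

/f/ (between /o/ and /n/) is in the target of rule 2 but the environment (between two vowels) is not met → [f].

[f]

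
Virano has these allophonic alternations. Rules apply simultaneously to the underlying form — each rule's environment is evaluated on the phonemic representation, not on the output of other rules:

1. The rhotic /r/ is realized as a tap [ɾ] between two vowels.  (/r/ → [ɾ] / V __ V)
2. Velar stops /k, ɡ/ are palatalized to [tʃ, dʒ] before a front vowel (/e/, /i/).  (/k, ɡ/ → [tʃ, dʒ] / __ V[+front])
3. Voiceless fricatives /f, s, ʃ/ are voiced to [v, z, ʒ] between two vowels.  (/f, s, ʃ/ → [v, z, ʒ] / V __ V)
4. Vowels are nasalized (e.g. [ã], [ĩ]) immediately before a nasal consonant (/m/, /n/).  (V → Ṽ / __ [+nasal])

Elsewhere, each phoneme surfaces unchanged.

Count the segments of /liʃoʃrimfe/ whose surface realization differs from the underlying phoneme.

2

Segments that undergo a rule: /ʃ/ → [ʒ] (rule 3); /i/ → [ĩ] (rule 4).
All other segments surface unchanged.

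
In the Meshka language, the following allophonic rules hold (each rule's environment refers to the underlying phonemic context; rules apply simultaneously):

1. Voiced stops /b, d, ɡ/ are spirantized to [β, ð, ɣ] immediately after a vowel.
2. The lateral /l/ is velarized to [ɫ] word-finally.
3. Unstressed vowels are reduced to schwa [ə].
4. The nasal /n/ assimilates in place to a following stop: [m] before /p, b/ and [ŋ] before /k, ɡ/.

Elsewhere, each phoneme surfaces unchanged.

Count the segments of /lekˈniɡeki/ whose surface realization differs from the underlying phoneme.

Segments that undergo a rule: /e/ → [ə] (rule 3); /ɡ/ → [ɣ] (rule 1); /e/ → [ə] (rule 3); /i/ → [ə] (rule 3).
All other segments surface unchanged.

4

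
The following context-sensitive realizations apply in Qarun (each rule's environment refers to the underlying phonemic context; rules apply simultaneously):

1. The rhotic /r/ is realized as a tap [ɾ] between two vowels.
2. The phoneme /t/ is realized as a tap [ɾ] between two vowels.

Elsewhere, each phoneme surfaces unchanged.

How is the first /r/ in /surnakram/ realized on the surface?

[r]

/r/ (between /u/ and /n/): rule 1 targets it, but not between two vowels → unchanged [r].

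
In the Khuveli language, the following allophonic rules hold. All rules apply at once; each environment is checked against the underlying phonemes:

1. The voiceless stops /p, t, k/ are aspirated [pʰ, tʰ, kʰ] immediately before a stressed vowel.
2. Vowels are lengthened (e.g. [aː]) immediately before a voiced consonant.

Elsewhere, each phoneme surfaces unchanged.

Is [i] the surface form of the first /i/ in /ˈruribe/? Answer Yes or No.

Rule 2 applies to /i/ (between /r/ and /b/: before a voiced consonant) → [iː].
The actual realization is [iː], not [i].

No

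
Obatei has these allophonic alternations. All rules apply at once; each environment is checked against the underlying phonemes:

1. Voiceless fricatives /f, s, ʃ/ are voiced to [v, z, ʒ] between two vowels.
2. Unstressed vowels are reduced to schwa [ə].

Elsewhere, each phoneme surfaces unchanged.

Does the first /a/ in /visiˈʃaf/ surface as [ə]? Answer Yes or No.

/a/ (between /ʃ/ and /f/) fails the environment for rule 2, so it stays [a].
The actual realization is [a], not [ə].

No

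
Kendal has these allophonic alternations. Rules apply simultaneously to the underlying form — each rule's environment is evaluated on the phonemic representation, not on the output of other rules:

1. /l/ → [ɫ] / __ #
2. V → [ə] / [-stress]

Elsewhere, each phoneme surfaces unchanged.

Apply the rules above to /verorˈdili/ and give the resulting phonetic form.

/v/ (word-initial) is unaffected → [v].
/e/ — between /v/ and /r/, in an unstressed syllable — surfaces as [ə] (rule 2).
/r/ (between /e/ and /o/) is unaffected → [r].
Rule 2 applies to /o/ (between /r/ and /r/: in an unstressed syllable) → [ə].
/r/ (between /o/ and /d/) is unaffected → [r].
/d/ (between /r/ and /i/) is unaffected → [d].
/i/ (between /d/ and /l/) is in the target of rule 2 but the environment (in an unstressed syllable) is not met → [i].
/l/ — between /i/ and /i/; rule 1 does not apply here → [l].
/i/ meets the environment for rule 2 (in an unstressed syllable) → [ə].

[vərərˈdilə]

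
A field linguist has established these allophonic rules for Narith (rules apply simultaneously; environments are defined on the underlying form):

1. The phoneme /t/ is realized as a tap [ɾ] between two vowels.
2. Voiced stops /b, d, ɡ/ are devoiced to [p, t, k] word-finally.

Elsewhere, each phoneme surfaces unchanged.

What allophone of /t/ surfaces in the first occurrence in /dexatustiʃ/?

[ɾ]

/t/ meets the environment for rule 1 (between two vowels) → [ɾ].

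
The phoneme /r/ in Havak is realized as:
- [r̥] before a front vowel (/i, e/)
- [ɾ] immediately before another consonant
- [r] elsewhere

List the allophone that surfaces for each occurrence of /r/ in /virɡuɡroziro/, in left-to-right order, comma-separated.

Occurrence 1 (position 3): immediately before another consonant → [ɾ].
Occurrence 2 (position 7): no conditioning environment matches → elsewhere allophone [r].
Occurrence 3 (position 11): no conditioning environment matches → elsewhere allophone [r].

[ɾ], [r], [r]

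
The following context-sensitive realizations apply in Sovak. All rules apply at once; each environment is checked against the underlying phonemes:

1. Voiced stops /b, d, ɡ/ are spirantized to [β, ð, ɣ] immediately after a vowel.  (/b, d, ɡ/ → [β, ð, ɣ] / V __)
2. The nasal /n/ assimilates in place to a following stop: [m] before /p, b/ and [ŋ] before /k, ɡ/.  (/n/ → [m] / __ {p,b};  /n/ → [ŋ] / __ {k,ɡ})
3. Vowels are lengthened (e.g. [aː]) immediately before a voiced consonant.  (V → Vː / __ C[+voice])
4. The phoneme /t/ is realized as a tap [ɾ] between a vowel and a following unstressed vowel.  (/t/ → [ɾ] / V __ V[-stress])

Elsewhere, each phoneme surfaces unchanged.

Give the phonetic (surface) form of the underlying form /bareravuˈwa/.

/b/ (word-initial): rule 1 targets it, but not immediately after a vowel → unchanged [b].
/a/ meets the environment for rule 3 (before a voiced consonant) → [aː].
/r/ (between /a/ and /e/) is unaffected → [r].
/e/ — between /r/ and /r/, before a voiced consonant — surfaces as [eː] (rule 3).
/r/ — not in any rule's target class → [r].
/a/ (between /r/ and /v/): before a voiced consonant, so rule 3 applies → [aː].
/v/ (between /a/ and /u/) is unaffected → [v].
/u/ (between /v/ and /w/) occurs before a voiced consonant → [uː] by rule 3.
/w/ (between /u/ and /a/) is unaffected → [w].
/a/ (word-final) fails the environment for rule 3, so it stays [a].

[baːreːraːvuːˈwa]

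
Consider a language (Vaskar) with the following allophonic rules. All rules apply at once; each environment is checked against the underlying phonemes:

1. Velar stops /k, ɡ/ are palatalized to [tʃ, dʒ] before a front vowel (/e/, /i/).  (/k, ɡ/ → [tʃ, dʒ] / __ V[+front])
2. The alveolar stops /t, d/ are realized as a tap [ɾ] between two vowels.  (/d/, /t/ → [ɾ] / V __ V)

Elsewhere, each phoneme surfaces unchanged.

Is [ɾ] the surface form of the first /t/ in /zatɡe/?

/t/ (between /a/ and /ɡ/) is in the target of rule 2 but the environment (between two vowels) is not met → [t].
The actual realization is [t], not [ɾ].

No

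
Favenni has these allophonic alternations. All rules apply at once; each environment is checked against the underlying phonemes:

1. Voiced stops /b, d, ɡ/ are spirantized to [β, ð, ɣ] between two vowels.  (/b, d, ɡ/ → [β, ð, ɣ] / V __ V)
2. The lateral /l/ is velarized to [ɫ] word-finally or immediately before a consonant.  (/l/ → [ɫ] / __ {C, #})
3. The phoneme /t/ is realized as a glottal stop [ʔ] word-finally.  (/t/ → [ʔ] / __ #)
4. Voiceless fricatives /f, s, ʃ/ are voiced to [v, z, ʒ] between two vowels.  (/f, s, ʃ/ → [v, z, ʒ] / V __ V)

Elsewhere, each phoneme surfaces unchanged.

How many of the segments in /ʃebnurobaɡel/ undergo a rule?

3

Segments that undergo a rule: /b/ → [β] (rule 1); /ɡ/ → [ɣ] (rule 1); /l/ → [ɫ] (rule 2).
All other segments surface unchanged.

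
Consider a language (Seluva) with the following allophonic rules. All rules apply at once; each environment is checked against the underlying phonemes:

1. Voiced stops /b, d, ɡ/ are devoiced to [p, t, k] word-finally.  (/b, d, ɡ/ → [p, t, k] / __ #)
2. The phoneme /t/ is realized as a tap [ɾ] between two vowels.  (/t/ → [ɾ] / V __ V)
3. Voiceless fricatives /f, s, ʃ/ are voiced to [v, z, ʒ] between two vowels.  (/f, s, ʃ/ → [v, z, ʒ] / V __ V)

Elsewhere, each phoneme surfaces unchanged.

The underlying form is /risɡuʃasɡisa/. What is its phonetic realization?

/s/ (between /i/ and /ɡ/) is in the target of rule 3 but the environment (between two vowels) is not met → [s].
/ɡ/ — between /s/ and /u/; rule 1 does not apply here → [ɡ].
Rule 3 applies to /ʃ/ (between /u/ and /a/: between two vowels) → [ʒ].
/s/ — between /a/ and /ɡ/; rule 3 does not apply here → [s].
/ɡ/ (between /s/ and /i/): rule 1 targets it, but not word-finally → unchanged [ɡ].
/s/ (between /i/ and /a/) occurs between two vowels → [z] by rule 3.

[risɡuʒasɡiza]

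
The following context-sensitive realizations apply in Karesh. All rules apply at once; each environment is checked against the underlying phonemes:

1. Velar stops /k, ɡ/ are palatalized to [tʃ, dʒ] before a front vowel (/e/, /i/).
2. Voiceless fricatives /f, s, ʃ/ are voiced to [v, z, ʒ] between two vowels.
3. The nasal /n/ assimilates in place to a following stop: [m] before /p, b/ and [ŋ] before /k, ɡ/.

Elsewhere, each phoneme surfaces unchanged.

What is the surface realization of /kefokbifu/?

[tʃevokbivu]

/k/ (word-initial): before a front vowel, so rule 1 applies → [tʃ].
/e/ stays [e].
/f/ — between /e/ and /o/, between two vowels — surfaces as [v] (rule 2).
/o/ (between /f/ and /k/) is unaffected → [o].
/k/ (between /o/ and /b/) is in the target of rule 1 but the environment (before a front vowel) is not met → [k].
/b/ — not in any rule's target class → [b].
/i/ (between /b/ and /f/) is unaffected → [i].
/f/ (between /i/ and /u/): between two vowels, so rule 2 applies → [v].
/u/ (word-final): no rule targets it → [u].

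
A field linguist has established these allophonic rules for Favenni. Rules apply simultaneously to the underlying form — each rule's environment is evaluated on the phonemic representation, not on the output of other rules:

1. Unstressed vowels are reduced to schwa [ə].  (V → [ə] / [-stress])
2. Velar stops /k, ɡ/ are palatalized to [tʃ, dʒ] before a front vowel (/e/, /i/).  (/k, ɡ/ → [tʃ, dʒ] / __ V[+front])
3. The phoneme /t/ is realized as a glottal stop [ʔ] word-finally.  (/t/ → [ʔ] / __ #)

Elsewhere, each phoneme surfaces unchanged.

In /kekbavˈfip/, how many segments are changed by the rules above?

3

Segments that undergo a rule: /k/ → [tʃ] (rule 2); /e/ → [ə] (rule 1); /a/ → [ə] (rule 1).
All other segments surface unchanged.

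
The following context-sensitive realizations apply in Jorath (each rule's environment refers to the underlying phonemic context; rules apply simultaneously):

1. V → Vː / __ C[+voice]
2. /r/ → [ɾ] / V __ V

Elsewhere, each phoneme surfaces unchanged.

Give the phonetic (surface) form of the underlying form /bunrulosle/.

[buːnruːlosle]

/u/ (between /b/ and /n/): before a voiced consonant, so rule 1 applies → [uː].
/r/ (between /n/ and /u/) is in the target of rule 2 but the environment (between two vowels) is not met → [r].
/u/ (between /r/ and /l/): before a voiced consonant, so rule 1 applies → [uː].
/o/ (between /l/ and /s/) is in the target of rule 1 but the environment (before a voiced consonant) is not met → [o].
/e/ (word-final): rule 1 targets it, but not before a voiced consonant → unchanged [e].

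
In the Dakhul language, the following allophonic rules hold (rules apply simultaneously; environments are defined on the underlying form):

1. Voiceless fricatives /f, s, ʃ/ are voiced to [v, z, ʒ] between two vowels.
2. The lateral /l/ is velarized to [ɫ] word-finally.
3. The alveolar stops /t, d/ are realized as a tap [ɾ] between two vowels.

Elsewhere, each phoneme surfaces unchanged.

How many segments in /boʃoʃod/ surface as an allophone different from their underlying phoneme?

2

Segments that undergo a rule: /ʃ/ → [ʒ] (rule 1); /ʃ/ → [ʒ] (rule 1).
All other segments surface unchanged.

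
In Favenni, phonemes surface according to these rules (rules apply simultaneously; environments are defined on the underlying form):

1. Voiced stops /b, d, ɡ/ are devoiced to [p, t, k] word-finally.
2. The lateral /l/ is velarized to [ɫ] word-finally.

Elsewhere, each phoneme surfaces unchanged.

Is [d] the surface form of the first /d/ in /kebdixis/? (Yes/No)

/d/ (between /b/ and /i/): rule 1 targets it, but not word-finally → unchanged [d].
The actual realization is [d], which matches [d].

Yes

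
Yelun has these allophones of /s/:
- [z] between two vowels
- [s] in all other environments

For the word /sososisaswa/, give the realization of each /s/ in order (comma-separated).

Occurrence 1 (position 1): no conditioning environment matches → elsewhere allophone [s].
Occurrence 2 (position 3): between two vowels → [z].
Occurrence 3 (position 5): between two vowels → [z].
Occurrence 4 (position 7): between two vowels → [z].
Occurrence 5 (position 9): no conditioning environment matches → elsewhere allophone [s].

[s], [z], [z], [z], [s]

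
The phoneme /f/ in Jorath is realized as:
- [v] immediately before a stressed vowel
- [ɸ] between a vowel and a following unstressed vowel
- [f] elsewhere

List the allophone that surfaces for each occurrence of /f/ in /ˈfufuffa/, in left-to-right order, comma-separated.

Occurrence 1 (position 1): immediately before a stressed vowel → [v].
Occurrence 2 (position 3): between a vowel and a following unstressed vowel → [ɸ].
Occurrence 3 (position 5): no conditioning environment matches → elsewhere allophone [f].
Occurrence 4 (position 6): no conditioning environment matches → elsewhere allophone [f].

[v], [ɸ], [f], [f]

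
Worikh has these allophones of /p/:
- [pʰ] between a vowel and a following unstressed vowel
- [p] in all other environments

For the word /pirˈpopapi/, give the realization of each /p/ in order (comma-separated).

Occurrence 1 (position 1): no conditioning environment matches → elsewhere allophone [p].
Occurrence 2 (position 4): no conditioning environment matches → elsewhere allophone [p].
Occurrence 3 (position 6): between a vowel and a following unstressed vowel → [pʰ].
Occurrence 4 (position 8): between a vowel and a following unstressed vowel → [pʰ].

[p], [p], [pʰ], [pʰ]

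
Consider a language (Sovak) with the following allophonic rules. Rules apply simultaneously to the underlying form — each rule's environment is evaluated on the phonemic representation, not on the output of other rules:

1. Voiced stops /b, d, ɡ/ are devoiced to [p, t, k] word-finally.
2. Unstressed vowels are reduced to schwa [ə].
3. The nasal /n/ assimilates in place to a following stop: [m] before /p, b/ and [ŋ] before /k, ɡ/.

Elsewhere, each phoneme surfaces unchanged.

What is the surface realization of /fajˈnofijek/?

/f/ (word-initial) is unaffected → [f].
/a/ (between /f/ and /j/) occurs in an unstressed syllable → [ə] by rule 2.
/j/ (between /a/ and /n/): no rule targets it → [j].
/n/ (between /j/ and /o/) fails the environment for rule 3, so it stays [n].
/o/ — between /n/ and /f/; rule 2 does not apply here → [o].
/f/ (between /o/ and /i/) is unaffected → [f].
/i/ meets the environment for rule 2 (in an unstressed syllable) → [ə].
/j/ (between /i/ and /e/): no rule targets it → [j].
Rule 2 applies to /e/ (between /j/ and /k/: in an unstressed syllable) → [ə].
/k/ (word-final) is unaffected → [k].

[fəjˈnofəjək]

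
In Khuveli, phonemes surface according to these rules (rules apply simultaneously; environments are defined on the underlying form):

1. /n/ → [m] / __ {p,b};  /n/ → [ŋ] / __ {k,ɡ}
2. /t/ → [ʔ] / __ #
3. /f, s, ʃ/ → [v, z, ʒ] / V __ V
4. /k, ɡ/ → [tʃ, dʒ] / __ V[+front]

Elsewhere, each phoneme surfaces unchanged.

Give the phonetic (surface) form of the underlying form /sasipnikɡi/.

[sazipnikdʒi]

/s/ (word-initial) is in the target of rule 3 but the environment (between two vowels) is not met → [s].
/a/ (between /s/ and /s/): no rule targets it → [a].
/s/ (between /a/ and /i/): between two vowels, so rule 3 applies → [z].
/i/ (between /s/ and /p/): no rule targets it → [i].
/p/ (between /i/ and /n/) is unaffected → [p].
/n/ — between /p/ and /i/; rule 1 does not apply here → [n].
/i/ stays [i].
/k/ (between /i/ and /ɡ/) fails the environment for rule 4, so it stays [k].
/ɡ/ — between /k/ and /i/, before a front vowel — surfaces as [dʒ] (rule 4).
/i/ stays [i].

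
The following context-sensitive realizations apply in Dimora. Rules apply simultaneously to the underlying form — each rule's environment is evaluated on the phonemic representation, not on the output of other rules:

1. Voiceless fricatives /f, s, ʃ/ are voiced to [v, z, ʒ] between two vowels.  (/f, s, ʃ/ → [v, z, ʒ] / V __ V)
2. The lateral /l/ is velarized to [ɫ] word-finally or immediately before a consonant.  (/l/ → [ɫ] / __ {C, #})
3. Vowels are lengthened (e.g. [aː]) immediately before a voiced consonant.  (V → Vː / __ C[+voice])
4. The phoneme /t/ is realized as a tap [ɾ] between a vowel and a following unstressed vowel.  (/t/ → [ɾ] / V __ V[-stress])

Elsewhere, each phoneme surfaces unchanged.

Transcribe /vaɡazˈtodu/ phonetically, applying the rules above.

/a/ (between /v/ and /ɡ/): before a voiced consonant, so rule 3 applies → [aː].
/a/ — between /ɡ/ and /z/, before a voiced consonant — surfaces as [aː] (rule 3).
/t/ (between /z/ and /o/): rule 4 targets it, but not between a vowel and a following unstressed vowel → unchanged [t].
/o/ meets the environment for rule 3 (before a voiced consonant) → [oː].
/u/ (word-final): rule 3 targets it, but not before a voiced consonant → unchanged [u].

[vaːɡaːzˈtoːdu]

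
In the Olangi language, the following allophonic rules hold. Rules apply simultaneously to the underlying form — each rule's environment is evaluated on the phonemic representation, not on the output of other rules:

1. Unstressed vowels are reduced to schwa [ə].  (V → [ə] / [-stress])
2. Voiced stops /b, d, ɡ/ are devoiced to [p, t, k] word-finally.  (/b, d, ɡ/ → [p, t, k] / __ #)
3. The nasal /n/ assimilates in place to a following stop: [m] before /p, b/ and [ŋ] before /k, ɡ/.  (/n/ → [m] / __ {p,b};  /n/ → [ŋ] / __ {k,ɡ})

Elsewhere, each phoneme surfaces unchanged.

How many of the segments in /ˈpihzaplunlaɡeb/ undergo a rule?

Segments that undergo a rule: /a/ → [ə] (rule 1); /u/ → [ə] (rule 1); /a/ → [ə] (rule 1); /e/ → [ə] (rule 1); /b/ → [p] (rule 2).
All other segments surface unchanged.

5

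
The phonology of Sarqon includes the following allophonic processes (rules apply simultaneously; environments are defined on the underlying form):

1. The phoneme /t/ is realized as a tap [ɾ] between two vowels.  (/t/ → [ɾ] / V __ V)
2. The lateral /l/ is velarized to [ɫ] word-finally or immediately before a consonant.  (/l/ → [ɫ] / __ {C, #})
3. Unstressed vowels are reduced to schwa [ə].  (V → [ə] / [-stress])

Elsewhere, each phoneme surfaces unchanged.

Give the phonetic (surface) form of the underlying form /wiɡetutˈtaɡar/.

/w/ (word-initial): no rule targets it → [w].
/i/ — between /w/ and /ɡ/, in an unstressed syllable — surfaces as [ə] (rule 3).
/ɡ/ — not in any rule's target class → [ɡ].
Rule 3 applies to /e/ (between /ɡ/ and /t/: in an unstressed syllable) → [ə].
/t/ (between /e/ and /u/) occurs between two vowels → [ɾ] by rule 1.
/u/ meets the environment for rule 3 (in an unstressed syllable) → [ə].
/t/ (between /u/ and /t/): rule 1 targets it, but not between two vowels → unchanged [t].
/t/ (between /t/ and /a/) fails the environment for rule 1, so it stays [t].
/a/ (between /t/ and /ɡ/) is in the target of rule 3 but the environment (in an unstressed syllable) is not met → [a].
/ɡ/ (between /a/ and /a/): no rule targets it → [ɡ].
/a/ (between /ɡ/ and /r/): in an unstressed syllable, so rule 3 applies → [ə].
/r/ — not in any rule's target class → [r].

[wəɡəɾətˈtaɡər]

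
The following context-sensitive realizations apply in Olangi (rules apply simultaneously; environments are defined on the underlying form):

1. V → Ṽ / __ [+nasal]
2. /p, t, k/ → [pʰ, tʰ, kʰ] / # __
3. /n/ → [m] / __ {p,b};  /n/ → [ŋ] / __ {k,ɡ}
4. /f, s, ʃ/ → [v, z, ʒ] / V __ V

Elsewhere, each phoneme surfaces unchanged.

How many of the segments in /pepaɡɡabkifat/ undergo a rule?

Segments that undergo a rule: /p/ → [pʰ] (rule 2); /f/ → [v] (rule 4).
All other segments surface unchanged.

2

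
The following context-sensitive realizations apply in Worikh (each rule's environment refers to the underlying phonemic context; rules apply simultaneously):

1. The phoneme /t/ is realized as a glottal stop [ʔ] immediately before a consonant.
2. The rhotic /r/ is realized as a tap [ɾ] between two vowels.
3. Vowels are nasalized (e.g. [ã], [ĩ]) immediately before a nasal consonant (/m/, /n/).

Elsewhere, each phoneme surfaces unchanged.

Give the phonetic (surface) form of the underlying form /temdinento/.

[tẽmdĩnẽnto]

/t/ — word-initial; rule 1 does not apply here → [t].
/e/ meets the environment for rule 3 (before a nasal consonant) → [ẽ].
/m/ stays [m].
/d/ (between /m/ and /i/): no rule targets it → [d].
/i/ (between /d/ and /n/) occurs before a nasal consonant → [ĩ] by rule 3.
/n/ stays [n].
Rule 3 applies to /e/ (between /n/ and /n/: before a nasal consonant) → [ẽ].
/n/ (between /e/ and /t/) is unaffected → [n].
/t/ — between /n/ and /o/; rule 1 does not apply here → [t].
/o/ (word-final): rule 3 targets it, but not before a nasal consonant → unchanged [o].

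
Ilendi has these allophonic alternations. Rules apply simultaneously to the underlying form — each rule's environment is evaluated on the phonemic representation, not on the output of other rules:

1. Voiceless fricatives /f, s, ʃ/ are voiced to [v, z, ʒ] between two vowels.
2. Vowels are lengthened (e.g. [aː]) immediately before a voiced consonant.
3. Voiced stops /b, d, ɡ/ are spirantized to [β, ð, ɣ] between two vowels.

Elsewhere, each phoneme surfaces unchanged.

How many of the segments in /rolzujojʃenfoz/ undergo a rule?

Segments that undergo a rule: /o/ → [oː] (rule 2); /u/ → [uː] (rule 2); /o/ → [oː] (rule 2); /e/ → [eː] (rule 2); /o/ → [oː] (rule 2).
All other segments surface unchanged.

5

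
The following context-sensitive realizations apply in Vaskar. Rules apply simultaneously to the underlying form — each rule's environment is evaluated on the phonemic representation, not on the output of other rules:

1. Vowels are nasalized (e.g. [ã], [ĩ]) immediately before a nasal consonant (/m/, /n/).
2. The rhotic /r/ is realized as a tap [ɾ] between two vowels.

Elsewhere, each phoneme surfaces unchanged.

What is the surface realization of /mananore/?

Rule 1 applies to /a/ (between /m/ and /n/: before a nasal consonant) → [ã].
/a/ meets the environment for rule 1 (before a nasal consonant) → [ã].
/o/ (between /n/ and /r/) is in the target of rule 1 but the environment (before a nasal consonant) is not met → [o].
/r/ (between /o/ and /e/) occurs between two vowels → [ɾ] by rule 2.
/e/ — word-final; rule 1 does not apply here → [e].

[mãnãnoɾe]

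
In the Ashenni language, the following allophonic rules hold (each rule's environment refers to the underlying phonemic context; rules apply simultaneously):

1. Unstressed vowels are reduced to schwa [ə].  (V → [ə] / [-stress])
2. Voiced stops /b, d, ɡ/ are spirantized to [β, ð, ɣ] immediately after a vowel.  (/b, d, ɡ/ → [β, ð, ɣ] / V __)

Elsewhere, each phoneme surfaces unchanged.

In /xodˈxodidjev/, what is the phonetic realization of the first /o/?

[ə]

/o/ (between /x/ and /d/): in an unstressed syllable, so rule 1 applies → [ə].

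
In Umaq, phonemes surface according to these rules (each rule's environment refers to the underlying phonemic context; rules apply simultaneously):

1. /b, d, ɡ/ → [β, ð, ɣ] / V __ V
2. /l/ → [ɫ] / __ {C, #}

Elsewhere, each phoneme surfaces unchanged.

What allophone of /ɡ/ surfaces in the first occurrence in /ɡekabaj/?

/ɡ/ — word-initial; rule 1 does not apply here → [ɡ].

[ɡ]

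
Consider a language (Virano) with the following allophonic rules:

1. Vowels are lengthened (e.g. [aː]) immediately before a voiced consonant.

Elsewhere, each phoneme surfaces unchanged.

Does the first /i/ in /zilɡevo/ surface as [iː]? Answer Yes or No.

Yes

/i/ — between /z/ and /l/, before a voiced consonant — surfaces as [iː] (rule 1).
The actual realization is [iː], which matches [iː].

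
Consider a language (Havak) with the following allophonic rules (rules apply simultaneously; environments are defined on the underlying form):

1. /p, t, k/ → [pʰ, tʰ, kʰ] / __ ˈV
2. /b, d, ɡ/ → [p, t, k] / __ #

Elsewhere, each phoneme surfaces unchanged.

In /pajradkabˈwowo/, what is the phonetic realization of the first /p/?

[p]

/p/ — word-initial; rule 1 does not apply here → [p].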